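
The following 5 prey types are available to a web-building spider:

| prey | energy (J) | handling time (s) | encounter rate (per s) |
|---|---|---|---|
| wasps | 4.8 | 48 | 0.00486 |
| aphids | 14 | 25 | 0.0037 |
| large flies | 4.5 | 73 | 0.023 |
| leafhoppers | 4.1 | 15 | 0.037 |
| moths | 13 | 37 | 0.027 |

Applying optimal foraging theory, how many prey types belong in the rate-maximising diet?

E/h in descending order: aphids 0.56, moths 0.351, leafhoppers 0.273, wasps 0.1, large flies 0.0616 J/s. The optimal diet is the largest prefix of this list for which every included type satisfies E_i/h_i > R on the types above it.
Rate on top 1: 0.04741. moths: 0.351 > 0.04741 → include.
Rate on top 2: 0.1926. leafhoppers: 0.273 > 0.1926 → include.
Rate on top 3: 0.2095. wasps: 0.1 < 0.2095 → exclude; stop.
Optimal diet: aphids, moths, leafhoppers — 3 of 5 types.

3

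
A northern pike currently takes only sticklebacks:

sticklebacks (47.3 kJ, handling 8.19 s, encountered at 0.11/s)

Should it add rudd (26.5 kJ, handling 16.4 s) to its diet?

No

Current rate: (0.11×47.3)/(1 + 0.11×8.19) = 2.737 kJ/s.
rudd: E/h = 26.5/16.4 = 1.616 kJ/s.
Since 1.616 < R, time spent handling rudd is better spent searching.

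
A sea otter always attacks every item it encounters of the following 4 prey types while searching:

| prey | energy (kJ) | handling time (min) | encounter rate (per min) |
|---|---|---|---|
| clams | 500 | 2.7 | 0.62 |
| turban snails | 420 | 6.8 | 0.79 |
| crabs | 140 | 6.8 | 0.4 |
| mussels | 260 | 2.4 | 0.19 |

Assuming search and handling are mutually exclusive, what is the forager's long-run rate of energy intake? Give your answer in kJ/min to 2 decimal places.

66.58 kJ/min

Energy encountered per unit search time: 0.62×500 + 0.79×420 + 0.4×140 + 0.19×260 = 747.2 kJ/min.
Handling time per unit search time: 0.62×2.7 + 0.79×6.8 + 0.4×6.8 + 0.19×2.4 = 10.22.
Rate = 747.2/(1 + 10.22) = 66.58 kJ/min.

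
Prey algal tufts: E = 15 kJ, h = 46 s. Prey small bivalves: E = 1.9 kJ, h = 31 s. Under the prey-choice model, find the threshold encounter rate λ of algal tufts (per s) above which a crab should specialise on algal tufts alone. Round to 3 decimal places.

At the threshold, the rate on algal tufts alone equals the profitability of small bivalves: λ·15/(1 + λ·46) = 1.9/31 = 0.06129.
Rearranging, λ(15 − 0.06129×46) = 0.06129, so λ = 0.06129/12.18 = 0.005032 per s.

0.005 per s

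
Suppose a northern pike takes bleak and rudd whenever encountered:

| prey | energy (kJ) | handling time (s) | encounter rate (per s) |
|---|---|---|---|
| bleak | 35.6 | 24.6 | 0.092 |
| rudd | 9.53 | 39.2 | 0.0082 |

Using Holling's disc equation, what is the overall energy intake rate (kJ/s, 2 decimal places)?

0.94 kJ/s

Energy encountered per unit search time: 0.092×35.6 + 0.0082×9.53 = 3.353 kJ/s.
Handling time per unit search time: 0.092×24.6 + 0.0082×39.2 = 2.585.
Rate = 3.353/(1 + 2.585) = 0.9355 kJ/s.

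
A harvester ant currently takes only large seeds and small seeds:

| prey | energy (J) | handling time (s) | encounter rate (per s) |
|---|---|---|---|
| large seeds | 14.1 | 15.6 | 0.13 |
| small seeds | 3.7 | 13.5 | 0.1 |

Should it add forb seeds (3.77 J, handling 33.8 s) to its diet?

No

Intake rate on the current diet: R = (0.13×14.1 + 0.1×3.7) / (1 + 0.13×15.6 + 0.1×13.5) = 2.203/4.378 = 0.5032 J/s.
Profitability of forb seeds: 3.77/33.8 = 0.1115 J/s.
Since 0.1115 < R, time spent handling forb seeds is better spent searching.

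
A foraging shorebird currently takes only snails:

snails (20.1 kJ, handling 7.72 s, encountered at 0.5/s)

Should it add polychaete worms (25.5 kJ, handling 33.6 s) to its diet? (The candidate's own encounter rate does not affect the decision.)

On snails alone, R = ΣλE/(1+Σλh) = 10.05/4.86 = 2.068 kJ/s.
polychaete worms: E/h = 25.5/33.6 = 0.7589 kJ/s.
0.7589 < 2.068, so adding polychaete worms would lower the average — exclude it.

No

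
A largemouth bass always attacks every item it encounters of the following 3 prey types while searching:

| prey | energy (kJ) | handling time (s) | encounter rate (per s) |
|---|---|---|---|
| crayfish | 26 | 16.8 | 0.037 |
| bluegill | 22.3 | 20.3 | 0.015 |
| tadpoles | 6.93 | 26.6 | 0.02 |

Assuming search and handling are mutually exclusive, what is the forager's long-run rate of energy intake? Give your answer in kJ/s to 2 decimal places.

0.58 kJ/s

R = (0.037×26 + 0.015×22.3 + 0.02×6.93) / (1 + 0.037×16.8 + 0.015×20.3 + 0.02×26.6) = 1.435/2.458 = 0.5838 kJ/s.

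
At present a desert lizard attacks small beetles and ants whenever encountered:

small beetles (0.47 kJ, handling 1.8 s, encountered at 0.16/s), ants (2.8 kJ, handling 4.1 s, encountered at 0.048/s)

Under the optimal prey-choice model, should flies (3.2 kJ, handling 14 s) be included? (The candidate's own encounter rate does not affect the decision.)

Current rate: (0.16×0.47 + 0.048×2.8)/(1 + 0.16×1.8 + 0.048×4.1) = 0.1412 kJ/s.
flies: E/h = 3.2/14 = 0.2286 kJ/s.
0.2286 > 0.1412, so adding flies raises the average — include it.

Yes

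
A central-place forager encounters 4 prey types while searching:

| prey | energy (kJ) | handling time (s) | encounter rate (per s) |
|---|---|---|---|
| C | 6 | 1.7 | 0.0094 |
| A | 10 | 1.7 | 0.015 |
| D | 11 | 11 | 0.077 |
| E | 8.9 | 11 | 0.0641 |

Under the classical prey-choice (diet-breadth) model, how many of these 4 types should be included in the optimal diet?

Rank by E/h (kJ/s): A 5.88, C 3.53, D 1, E 0.809. Include each in turn until the next type's E/h falls below the running intake rate.
Rate on top 1: 0.1463. C: 3.53 > 0.1463 → include.
Rate on top 2: 0.1982. D: 1 > 0.1982 → include.
Rate on top 3: 0.5578. E: 0.809 > 0.5578 → include.
Optimal diet: A, C, D, E — 4 of 4 types.

4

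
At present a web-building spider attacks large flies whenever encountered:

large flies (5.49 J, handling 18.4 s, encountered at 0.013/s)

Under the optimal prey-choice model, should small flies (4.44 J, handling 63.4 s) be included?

Current rate: (0.013×5.49)/(1 + 0.013×18.4) = 0.05759 J/s.
small flies: E/h = 4.44/63.4 = 0.07003 J/s.
Since 0.07003 > R, including small flies increases the long-run rate.

Yes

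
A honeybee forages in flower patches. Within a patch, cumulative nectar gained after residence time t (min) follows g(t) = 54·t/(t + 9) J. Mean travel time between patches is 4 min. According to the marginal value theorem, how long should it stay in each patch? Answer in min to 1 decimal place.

Maximise g(t)/(T+t): set derivative to zero → g'(t)(T+t) = g(t).
g'(t) = 54·9/(t + 9)². Setting 54·9/(t+9)² = 54t/[(t+9)(4+t)] gives 9(4+t) = t(t+9), so t² = 9×4 = 36.
t* = √36 = 6 min.

6.0 min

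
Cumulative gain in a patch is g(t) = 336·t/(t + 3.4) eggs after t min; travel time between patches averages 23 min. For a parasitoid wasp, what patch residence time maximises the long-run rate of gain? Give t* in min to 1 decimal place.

8.8 min

Maximise g(t)/(T+t): set derivative to zero → g'(t)(T+t) = g(t).
g'(t) = 336·3.4/(t + 3.4)². Setting 336·3.4/(t+3.4)² = 336t/[(t+3.4)(23+t)] gives 3.4(23+t) = t(t+3.4), so t² = 3.4×23 = 78.2.
t* = √78.2 = 8.843 min.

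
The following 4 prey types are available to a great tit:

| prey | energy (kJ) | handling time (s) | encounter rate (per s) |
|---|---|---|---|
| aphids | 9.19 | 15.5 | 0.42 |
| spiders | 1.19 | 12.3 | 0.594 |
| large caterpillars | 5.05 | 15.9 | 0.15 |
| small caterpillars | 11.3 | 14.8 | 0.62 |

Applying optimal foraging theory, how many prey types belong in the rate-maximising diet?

E/h in descending order: small caterpillars 0.764, aphids 0.593, large caterpillars 0.318, spiders 0.0967 kJ/s. The optimal diet is the largest prefix of this list for which every included type satisfies E_i/h_i > R on the types above it.
Rate on top 1: 0.6885. aphids: 0.593 < 0.6885 → exclude; stop.
Optimal diet: small caterpillars — 1 of 4 types.

1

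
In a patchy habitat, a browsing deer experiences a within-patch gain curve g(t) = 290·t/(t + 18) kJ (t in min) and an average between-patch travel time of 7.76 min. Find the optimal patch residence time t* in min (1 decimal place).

Maximise g(t)/(T+t): set derivative to zero → g'(t)(T+t) = g(t).
g'(t) = 290·18/(t + 18)². Setting 290·18/(t+18)² = 290t/[(t+18)(7.76+t)] gives 18(7.76+t) = t(t+18), so t² = 18×7.76 = 139.7.
t* = √139.7 = 11.82 min.

11.8 min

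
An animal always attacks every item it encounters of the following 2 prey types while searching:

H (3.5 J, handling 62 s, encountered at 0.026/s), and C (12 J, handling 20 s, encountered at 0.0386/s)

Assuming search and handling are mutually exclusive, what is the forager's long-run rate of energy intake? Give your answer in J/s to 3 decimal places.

R = Σλ_iE_i / (1 + Σλ_ih_i)
Numerator: 0.026×3.5 + 0.0386×12 = 0.5542
Denominator: 1 + 0.026×62 + 0.0386×20 = 3.384
R = 0.5542/3.384 = 0.1638 J/s

0.164 J/s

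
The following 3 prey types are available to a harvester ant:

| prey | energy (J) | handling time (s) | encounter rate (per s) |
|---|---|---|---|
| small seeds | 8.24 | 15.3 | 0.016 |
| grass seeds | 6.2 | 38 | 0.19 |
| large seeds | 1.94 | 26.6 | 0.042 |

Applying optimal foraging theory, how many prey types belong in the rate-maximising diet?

Rank by E/h (J/s): small seeds 0.539, grass seeds 0.163, large seeds 0.0729. Include each in turn until the next type's E/h falls below the running intake rate.
Rate on top 1: 0.1059. grass seeds: 0.163 > 0.1059 → include.
Rate on top 2: 0.1547. large seeds: 0.0729 < 0.1547 → exclude; stop.
Optimal diet: small seeds, grass seeds — 2 of 3 types.

2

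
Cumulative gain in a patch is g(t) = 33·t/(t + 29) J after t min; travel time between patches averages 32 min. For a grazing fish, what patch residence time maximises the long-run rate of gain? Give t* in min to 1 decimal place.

30.5 min

By the marginal value theorem, leave when the instantaneous gain rate g'(t) equals the habitat-wide average g(t)/(T + t).
g'(t) = 33·29/(t + 29)². Setting 33·29/(t+29)² = 33t/[(t+29)(32+t)] gives 29(32+t) = t(t+29), so t² = 29×32 = 928.
t* = √928 = 30.46 min.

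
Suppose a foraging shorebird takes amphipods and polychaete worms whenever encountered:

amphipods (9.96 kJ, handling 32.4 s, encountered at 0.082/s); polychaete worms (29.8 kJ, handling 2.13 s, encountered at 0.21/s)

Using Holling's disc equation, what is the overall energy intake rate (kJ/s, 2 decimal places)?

Energy encountered per unit search time: 0.082×9.96 + 0.21×29.8 = 7.075 kJ/s.
Handling time per unit search time: 0.082×32.4 + 0.21×2.13 = 3.104.
Rate = 7.075/(1 + 3.104) = 1.724 kJ/s.

1.72 kJ/s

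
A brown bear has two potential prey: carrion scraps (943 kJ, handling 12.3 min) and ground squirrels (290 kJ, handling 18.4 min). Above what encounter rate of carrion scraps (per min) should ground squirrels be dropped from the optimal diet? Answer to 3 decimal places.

At the threshold, the rate on carrion scraps alone equals the profitability of ground squirrels: λ·943/(1 + λ·12.3) = 290/18.4 = 15.76.
Rearranging, λ(943 − 15.76×12.3) = 15.76, so λ = 15.76/749.1 = 0.02104 per min.

0.021 per min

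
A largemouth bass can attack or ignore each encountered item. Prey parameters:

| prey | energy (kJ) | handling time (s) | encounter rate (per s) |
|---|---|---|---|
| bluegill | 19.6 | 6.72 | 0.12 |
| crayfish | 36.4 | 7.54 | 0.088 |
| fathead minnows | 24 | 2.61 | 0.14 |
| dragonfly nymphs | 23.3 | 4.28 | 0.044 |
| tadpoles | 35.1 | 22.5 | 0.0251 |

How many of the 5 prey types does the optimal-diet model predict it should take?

3

E/h in descending order: fathead minnows 9.2, dragonfly nymphs 5.44, crayfish 4.83, bluegill 2.92, tadpoles 1.56 kJ/s. The optimal diet is the largest prefix of this list for which every included type satisfies E_i/h_i > R on the types above it.
Rate on top 1: 2.461. dragonfly nymphs: 5.44 > 2.461 → include.
Rate on top 2: 2.822. crayfish: 4.83 > 2.822 → include.
Rate on top 3: 3.422. bluegill: 2.92 < 3.422 → exclude; stop.
Optimal diet: fathead minnows, dragonfly nymphs, crayfish — 3 of 5 types.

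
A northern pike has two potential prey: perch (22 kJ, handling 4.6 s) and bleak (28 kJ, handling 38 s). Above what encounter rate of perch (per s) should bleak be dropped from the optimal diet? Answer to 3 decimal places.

0.040 per s

Drop bleak once their profitability E₂/h₂ falls below the rate achievable on perch alone: E₂/h₂ = λE₁/(1 + λh₁).
Solve for λ: λE₁h₂ = E₂(1 + λh₁) → λ(E₁h₂ − E₂h₁) = E₂ → λ = E₂/(E₁h₂ − E₂h₁).
λ = 28/(22×38 − 28×4.6) = 28/707.2 = 0.03959 per s.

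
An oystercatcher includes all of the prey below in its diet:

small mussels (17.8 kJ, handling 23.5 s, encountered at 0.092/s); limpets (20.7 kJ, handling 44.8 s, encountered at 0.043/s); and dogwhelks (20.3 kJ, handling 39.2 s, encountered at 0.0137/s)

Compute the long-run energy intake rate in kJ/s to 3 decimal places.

0.499 kJ/s

R = Σλ_iE_i / (1 + Σλ_ih_i)
Numerator: 0.092×17.8 + 0.043×20.7 + 0.0137×20.3 = 2.806
Denominator: 1 + 0.092×23.5 + 0.043×44.8 + 0.0137×39.2 = 5.625
R = 2.806/5.625 = 0.4988 kJ/s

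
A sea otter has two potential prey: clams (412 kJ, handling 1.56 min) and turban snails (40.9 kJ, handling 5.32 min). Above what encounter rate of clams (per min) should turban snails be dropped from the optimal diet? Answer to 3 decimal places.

Drop turban snails once their profitability E₂/h₂ falls below the rate achievable on clams alone: E₂/h₂ = λE₁/(1 + λh₁).
Solve for λ: λE₁h₂ = E₂(1 + λh₁) → λ(E₁h₂ − E₂h₁) = E₂ → λ = E₂/(E₁h₂ − E₂h₁).
λ = 40.9/(412×5.32 − 40.9×1.56) = 40.9/2128 = 0.01922 per min.

0.019 per min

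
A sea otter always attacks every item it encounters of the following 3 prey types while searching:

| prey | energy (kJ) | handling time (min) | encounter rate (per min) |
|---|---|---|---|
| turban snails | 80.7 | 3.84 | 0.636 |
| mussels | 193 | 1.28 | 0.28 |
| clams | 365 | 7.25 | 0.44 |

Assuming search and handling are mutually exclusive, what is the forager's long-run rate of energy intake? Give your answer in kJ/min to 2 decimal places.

R = (0.636×80.7 + 0.28×193 + 0.44×365) / (1 + 0.636×3.84 + 0.28×1.28 + 0.44×7.25) = 266/6.991 = 38.05 kJ/min.

38.05 kJ/min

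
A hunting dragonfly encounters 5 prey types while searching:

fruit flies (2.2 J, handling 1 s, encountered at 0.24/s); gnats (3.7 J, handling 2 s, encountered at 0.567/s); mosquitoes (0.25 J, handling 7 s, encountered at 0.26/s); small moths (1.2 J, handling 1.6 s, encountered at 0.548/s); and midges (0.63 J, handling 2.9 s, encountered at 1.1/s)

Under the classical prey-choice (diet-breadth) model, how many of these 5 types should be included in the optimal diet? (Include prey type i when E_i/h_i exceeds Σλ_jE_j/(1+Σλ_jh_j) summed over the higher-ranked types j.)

2

Profitabilities (E/h, J/s): fruit flies 2.2, gnats 1.85, small moths 0.75, midges 0.217, mosquitoes 0.0357. Add prey in this order while the next type's profitability exceeds the intake rate on those already taken.
Rate on top 1: 0.4258. gnats: 1.85 > 0.4258 → include.
Rate on top 2: 1.106. small moths: 0.75 < 1.106 → exclude; stop.
Optimal diet: fruit flies, gnats — 2 of 5 types.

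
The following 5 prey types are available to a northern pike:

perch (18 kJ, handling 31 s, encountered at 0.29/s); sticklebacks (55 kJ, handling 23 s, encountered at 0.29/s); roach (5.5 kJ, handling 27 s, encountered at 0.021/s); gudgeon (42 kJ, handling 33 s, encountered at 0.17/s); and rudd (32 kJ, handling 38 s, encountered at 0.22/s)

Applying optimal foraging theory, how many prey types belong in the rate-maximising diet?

1

E/h in descending order: sticklebacks 2.39, gudgeon 1.27, rudd 0.842, perch 0.581, roach 0.204 kJ/s. The optimal diet is the largest prefix of this list for which every included type satisfies E_i/h_i > R on the types above it.
Rate on top 1: 2.08. gudgeon: 1.27 < 2.08 → exclude; stop.
Optimal diet: sticklebacks — 1 of 5 types.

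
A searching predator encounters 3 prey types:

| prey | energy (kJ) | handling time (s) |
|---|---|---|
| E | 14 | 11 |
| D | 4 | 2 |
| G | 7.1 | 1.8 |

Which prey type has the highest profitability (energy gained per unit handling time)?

Profitability E/h (kJ/s): E = 14/11 = 1.27, D = 4/2 = 2, G = 7.1/1.8 = 3.94.
Ranked: G > D > E.

G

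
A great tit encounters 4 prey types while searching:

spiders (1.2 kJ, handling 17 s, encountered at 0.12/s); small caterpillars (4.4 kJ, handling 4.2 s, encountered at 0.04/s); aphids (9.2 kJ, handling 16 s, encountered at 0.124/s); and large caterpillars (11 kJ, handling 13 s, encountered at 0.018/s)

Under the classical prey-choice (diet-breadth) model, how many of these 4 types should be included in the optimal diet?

3

E/h in descending order: small caterpillars 1.05, large caterpillars 0.846, aphids 0.575, spiders 0.0706 kJ/s. The optimal diet is the largest prefix of this list for which every included type satisfies E_i/h_i > R on the types above it.
Rate on top 1: 0.1507. large caterpillars: 0.846 > 0.1507 → include.
Rate on top 2: 0.2668. aphids: 0.575 > 0.2668 → include.
Rate on top 3: 0.4474. spiders: 0.0706 < 0.4474 → exclude; stop.
Optimal diet: small caterpillars, large caterpillars, aphids — 3 of 4 types.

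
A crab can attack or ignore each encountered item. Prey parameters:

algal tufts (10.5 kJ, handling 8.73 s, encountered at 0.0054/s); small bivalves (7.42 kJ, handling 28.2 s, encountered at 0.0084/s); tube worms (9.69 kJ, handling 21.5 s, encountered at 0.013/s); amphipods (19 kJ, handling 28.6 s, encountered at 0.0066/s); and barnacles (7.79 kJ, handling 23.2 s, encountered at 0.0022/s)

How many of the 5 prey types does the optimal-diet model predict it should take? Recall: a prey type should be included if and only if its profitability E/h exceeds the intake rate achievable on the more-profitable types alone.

5

Rank by E/h (kJ/s): algal tufts 1.2, amphipods 0.664, tube worms 0.451, barnacles 0.336, small bivalves 0.263. Include each in turn until the next type's E/h falls below the running intake rate.
Rate on top 1: 0.05415. amphipods: 0.664 > 0.05415 → include.
Rate on top 2: 0.1473. tube worms: 0.451 > 0.1473 → include.
Rate on top 3: 0.2033. barnacles: 0.336 > 0.2033 → include.
Rate on top 4: 0.2076. small bivalves: 0.263 > 0.2076 → include.
Optimal diet: algal tufts, amphipods, tube worms, barnacles, small bivalves — 5 of 5 types.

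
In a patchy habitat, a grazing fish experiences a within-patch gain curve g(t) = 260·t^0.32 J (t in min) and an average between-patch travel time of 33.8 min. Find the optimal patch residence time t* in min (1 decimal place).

15.9 min

Maximise g(t)/(T+t): set derivative to zero → g'(t)(T+t) = g(t).
g'(t) = 0.32·260·t^-0.68. Setting 0.32·260·t^-0.68 = 260·t^0.32/(33.8+t) gives 0.32(33.8+t) = t, so 0.68·t = 0.32×33.8.
t* = 0.32×33.8/0.68 = 15.91 min.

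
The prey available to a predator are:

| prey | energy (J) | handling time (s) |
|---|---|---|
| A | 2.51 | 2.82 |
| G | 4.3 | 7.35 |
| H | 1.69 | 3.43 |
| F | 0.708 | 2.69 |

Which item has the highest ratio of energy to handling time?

A

Profitability E/h (J/s): A = 2.51/2.82 = 0.89, G = 4.3/7.35 = 0.585, H = 1.69/3.43 = 0.493, F = 0.708/2.69 = 0.263.
Ranked: A > G > H > F.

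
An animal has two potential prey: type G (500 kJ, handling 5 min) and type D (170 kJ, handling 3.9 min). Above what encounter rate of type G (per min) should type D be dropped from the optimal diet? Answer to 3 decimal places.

Drop type D once their profitability E₂/h₂ falls below the rate achievable on type G alone: E₂/h₂ = λE₁/(1 + λh₁).
Solve for λ: λE₁h₂ = E₂(1 + λh₁) → λ(E₁h₂ − E₂h₁) = E₂ → λ = E₂/(E₁h₂ − E₂h₁).
λ = 170/(500×3.9 − 170×5) = 170/1100 = 0.1545 per min.

0.155 per min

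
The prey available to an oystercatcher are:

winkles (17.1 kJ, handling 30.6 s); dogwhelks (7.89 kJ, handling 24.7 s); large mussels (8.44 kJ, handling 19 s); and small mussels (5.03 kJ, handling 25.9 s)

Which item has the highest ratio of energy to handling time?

In descending order of E/h:
winkles: 17.1/30.6 = 0.559 kJ/s
large mussels: 8.44/19 = 0.444 kJ/s
dogwhelks: 7.89/24.7 = 0.319 kJ/s
small mussels: 5.03/25.9 = 0.194 kJ/s

winkles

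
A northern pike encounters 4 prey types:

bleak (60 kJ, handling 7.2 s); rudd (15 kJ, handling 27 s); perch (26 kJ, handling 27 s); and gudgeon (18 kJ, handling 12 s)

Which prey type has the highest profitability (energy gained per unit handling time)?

Profitability E/h (kJ/s): bleak = 60/7.2 = 8.33, rudd = 15/27 = 0.556, perch = 26/27 = 0.963, gudgeon = 18/12 = 1.5.
Ranked: bleak > gudgeon > perch > rudd.

bleak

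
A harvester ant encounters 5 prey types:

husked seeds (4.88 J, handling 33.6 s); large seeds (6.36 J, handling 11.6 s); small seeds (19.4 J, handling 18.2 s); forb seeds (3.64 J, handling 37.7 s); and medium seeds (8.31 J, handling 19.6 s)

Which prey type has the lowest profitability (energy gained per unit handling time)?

forb seeds

Profitability E/h (J/s): husked seeds = 4.88/33.6 = 0.145, large seeds = 6.36/11.6 = 0.548, small seeds = 19.4/18.2 = 1.07, forb seeds = 3.64/37.7 = 0.0966, medium seeds = 8.31/19.6 = 0.424.
Ranked: small seeds > large seeds > medium seeds > husked seeds > forb seeds.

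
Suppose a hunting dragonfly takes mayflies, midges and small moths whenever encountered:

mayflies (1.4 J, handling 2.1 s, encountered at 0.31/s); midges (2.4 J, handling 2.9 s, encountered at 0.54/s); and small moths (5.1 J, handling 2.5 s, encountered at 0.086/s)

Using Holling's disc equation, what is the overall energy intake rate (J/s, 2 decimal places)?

Energy encountered per unit search time: 0.31×1.4 + 0.54×2.4 + 0.086×5.1 = 2.169 J/s.
Handling time per unit search time: 0.31×2.1 + 0.54×2.9 + 0.086×2.5 = 2.432.
Rate = 2.169/(1 + 2.432) = 0.6319 J/s.

0.63 J/s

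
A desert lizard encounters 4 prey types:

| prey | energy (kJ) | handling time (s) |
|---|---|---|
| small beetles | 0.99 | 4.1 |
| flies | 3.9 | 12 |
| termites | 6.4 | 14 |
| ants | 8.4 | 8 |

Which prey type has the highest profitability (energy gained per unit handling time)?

ants

In descending order of E/h:
ants: 8.4/8 = 1.05 kJ/s
termites: 6.4/14 = 0.457 kJ/s
flies: 3.9/12 = 0.325 kJ/s
small beetles: 0.99/4.1 = 0.241 kJ/s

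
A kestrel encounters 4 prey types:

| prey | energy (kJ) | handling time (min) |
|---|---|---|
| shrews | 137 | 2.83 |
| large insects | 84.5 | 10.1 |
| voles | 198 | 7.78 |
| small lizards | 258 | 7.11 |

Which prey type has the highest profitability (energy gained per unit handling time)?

Profitability E/h (kJ/min): shrews = 137/2.83 = 48.4, large insects = 84.5/10.1 = 8.37, voles = 198/7.78 = 25.4, small lizards = 258/7.11 = 36.3.
Ranked: shrews > small lizards > voles > large insects.

shrews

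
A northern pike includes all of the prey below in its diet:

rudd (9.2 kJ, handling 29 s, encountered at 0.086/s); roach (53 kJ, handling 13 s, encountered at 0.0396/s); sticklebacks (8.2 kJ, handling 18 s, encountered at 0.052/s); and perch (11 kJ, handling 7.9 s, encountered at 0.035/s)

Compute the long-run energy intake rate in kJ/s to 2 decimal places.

Energy encountered per unit search time: 0.086×9.2 + 0.0396×53 + 0.052×8.2 + 0.035×11 = 3.701 kJ/s.
Handling time per unit search time: 0.086×29 + 0.0396×13 + 0.052×18 + 0.035×7.9 = 4.221.
Rate = 3.701/(1 + 4.221) = 0.7089 kJ/s.

0.71 kJ/s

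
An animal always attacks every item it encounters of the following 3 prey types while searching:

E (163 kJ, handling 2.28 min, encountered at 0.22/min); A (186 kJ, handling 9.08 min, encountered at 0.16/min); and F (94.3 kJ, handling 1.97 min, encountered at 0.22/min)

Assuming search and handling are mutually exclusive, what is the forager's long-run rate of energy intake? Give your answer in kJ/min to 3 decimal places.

25.493 kJ/min

Energy encountered per unit search time: 0.22×163 + 0.16×186 + 0.22×94.3 = 86.37 kJ/min.
Handling time per unit search time: 0.22×2.28 + 0.16×9.08 + 0.22×1.97 = 2.388.
Rate = 86.37/(1 + 2.388) = 25.49 kJ/min.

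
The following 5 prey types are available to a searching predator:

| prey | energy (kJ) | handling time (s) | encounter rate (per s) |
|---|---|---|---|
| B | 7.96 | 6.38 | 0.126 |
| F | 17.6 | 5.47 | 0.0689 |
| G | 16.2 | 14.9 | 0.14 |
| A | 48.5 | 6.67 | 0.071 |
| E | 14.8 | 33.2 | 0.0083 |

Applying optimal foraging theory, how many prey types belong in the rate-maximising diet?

Profitabilities (E/h, kJ/s): A 7.27, F 3.22, B 1.25, G 1.09, E 0.446. Add prey in this order while the next type's profitability exceeds the intake rate on those already taken.
Rate on top 1: 2.337. F: 3.22 > 2.337 → include.
Rate on top 2: 2.516. B: 1.25 < 2.516 → exclude; stop.
Optimal diet: A, F — 2 of 5 types.

2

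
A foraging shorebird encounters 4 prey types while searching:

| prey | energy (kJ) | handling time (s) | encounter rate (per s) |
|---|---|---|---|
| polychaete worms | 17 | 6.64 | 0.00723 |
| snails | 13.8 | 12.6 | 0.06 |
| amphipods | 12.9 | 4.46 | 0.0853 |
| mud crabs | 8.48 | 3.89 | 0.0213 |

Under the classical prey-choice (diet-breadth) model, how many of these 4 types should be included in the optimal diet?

4

Profitabilities (E/h, kJ/s): amphipods 2.89, polychaete worms 2.56, mud crabs 2.18, snails 1.1. Add prey in this order while the next type's profitability exceeds the intake rate on those already taken.
Rate on top 1: 0.7971. polychaete worms: 2.56 > 0.7971 → include.
Rate on top 2: 0.8564. mud crabs: 2.18 > 0.8564 → include.
Rate on top 3: 0.9289. snails: 1.1 > 0.9289 → include.
Optimal diet: amphipods, polychaete worms, mud crabs, snails — 4 of 4 types.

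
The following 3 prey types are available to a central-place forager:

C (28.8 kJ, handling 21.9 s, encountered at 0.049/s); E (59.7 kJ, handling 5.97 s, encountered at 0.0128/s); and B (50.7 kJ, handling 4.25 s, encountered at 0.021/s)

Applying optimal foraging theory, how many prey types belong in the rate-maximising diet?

2

E/h in descending order: B 11.9, E 10, C 1.32 kJ/s. The optimal diet is the largest prefix of this list for which every included type satisfies E_i/h_i > R on the types above it.
Rate on top 1: 0.9775. E: 10 > 0.9775 → include.
Rate on top 2: 1.569. C: 1.32 < 1.569 → exclude; stop.
Optimal diet: B, E — 2 of 3 types.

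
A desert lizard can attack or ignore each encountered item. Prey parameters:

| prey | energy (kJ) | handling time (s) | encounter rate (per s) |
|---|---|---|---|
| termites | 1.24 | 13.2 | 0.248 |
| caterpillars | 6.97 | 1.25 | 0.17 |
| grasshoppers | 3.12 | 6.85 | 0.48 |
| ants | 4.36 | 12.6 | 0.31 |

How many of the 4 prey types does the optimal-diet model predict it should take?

E/h in descending order: caterpillars 5.58, grasshoppers 0.455, ants 0.346, termites 0.0939 kJ/s. The optimal diet is the largest prefix of this list for which every included type satisfies E_i/h_i > R on the types above it.
Rate on top 1: 0.9772. grasshoppers: 0.455 < 0.9772 → exclude; stop.
Optimal diet: caterpillars — 1 of 4 types.

1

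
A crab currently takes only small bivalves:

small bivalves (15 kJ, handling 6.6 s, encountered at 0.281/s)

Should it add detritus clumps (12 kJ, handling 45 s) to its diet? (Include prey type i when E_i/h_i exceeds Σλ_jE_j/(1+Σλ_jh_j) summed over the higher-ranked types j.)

Current rate: (0.281×15)/(1 + 0.281×6.6) = 1.477 kJ/s.
Profitability of detritus clumps: 12/45 = 0.2667 kJ/s.
Since 0.2667 < R, time spent handling detritus clumps is better spent searching.

No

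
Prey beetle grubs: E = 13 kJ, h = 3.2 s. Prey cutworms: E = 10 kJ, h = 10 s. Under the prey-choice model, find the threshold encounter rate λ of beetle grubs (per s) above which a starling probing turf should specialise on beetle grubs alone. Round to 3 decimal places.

Drop cutworms once their profitability E₂/h₂ falls below the rate achievable on beetle grubs alone: E₂/h₂ = λE₁/(1 + λh₁).
Solve for λ: λE₁h₂ = E₂(1 + λh₁) → λ(E₁h₂ − E₂h₁) = E₂ → λ = E₂/(E₁h₂ − E₂h₁).
λ = 10/(13×10 − 10×3.2) = 10/98 = 0.102 per s.

0.102 per s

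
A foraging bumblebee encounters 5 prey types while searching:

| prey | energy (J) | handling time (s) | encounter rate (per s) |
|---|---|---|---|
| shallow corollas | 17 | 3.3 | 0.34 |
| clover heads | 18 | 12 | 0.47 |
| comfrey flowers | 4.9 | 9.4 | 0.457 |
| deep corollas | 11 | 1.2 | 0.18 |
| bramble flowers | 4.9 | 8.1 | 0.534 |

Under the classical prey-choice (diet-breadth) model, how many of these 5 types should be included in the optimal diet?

2

Rank by E/h (J/s): deep corollas 9.17, shallow corollas 5.15, clover heads 1.5, bramble flowers 0.605, comfrey flowers 0.521. Include each in turn until the next type's E/h falls below the running intake rate.
Rate on top 1: 1.628. shallow corollas: 5.15 > 1.628 → include.
Rate on top 2: 3.319. clover heads: 1.5 < 3.319 → exclude; stop.
Optimal diet: deep corollas, shallow corollas — 2 of 5 types.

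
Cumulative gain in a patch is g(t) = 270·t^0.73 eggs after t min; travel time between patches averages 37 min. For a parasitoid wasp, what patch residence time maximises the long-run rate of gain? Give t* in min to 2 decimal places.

100.04 min

Maximise g(t)/(T+t): set derivative to zero → g'(t)(T+t) = g(t).
g'(t) = 0.73·270·t^-0.27. Setting 0.73·270·t^-0.27 = 270·t^0.73/(37+t) gives 0.73(37+t) = t, so 0.27·t = 0.73×37.
t* = 0.73×37/0.27 = 100 min.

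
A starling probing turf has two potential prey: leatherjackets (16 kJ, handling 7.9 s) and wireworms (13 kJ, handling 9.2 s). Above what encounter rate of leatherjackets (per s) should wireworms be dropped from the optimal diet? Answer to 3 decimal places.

The zero-one rule: include wireworms iff E₂/h₂ > λE₁/(1+λh₁). Equality gives the switch point.
λE₁h₂ = E₂ + λE₂h₁ ⇒ λ = E₂/(E₁h₂ − E₂h₁) = 13/(147.2 − 102.7) = 0.2921 per s.

0.292 per s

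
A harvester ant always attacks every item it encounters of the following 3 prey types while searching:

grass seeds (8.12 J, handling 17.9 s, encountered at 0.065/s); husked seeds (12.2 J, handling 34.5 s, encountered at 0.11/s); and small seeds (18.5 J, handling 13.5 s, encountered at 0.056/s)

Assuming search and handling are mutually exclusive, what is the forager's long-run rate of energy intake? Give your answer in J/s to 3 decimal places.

0.433 J/s

R = (0.065×8.12 + 0.11×12.2 + 0.056×18.5) / (1 + 0.065×17.9 + 0.11×34.5 + 0.056×13.5) = 2.906/6.715 = 0.4328 J/s.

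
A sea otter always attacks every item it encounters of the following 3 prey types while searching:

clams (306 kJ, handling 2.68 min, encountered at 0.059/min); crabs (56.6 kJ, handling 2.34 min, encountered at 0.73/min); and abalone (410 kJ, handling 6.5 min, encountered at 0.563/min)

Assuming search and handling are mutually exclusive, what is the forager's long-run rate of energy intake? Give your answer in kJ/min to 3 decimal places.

44.470 kJ/min

R = Σλ_iE_i / (1 + Σλ_ih_i)
Numerator: 0.059×306 + 0.73×56.6 + 0.563×410 = 290.2
Denominator: 1 + 0.059×2.68 + 0.73×2.34 + 0.563×6.5 = 6.526
R = 290.2/6.526 = 44.47 kJ/min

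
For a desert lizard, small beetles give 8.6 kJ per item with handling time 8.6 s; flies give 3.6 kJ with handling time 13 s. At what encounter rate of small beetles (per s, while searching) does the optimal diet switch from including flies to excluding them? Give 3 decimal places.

Drop flies once their profitability E₂/h₂ falls below the rate achievable on small beetles alone: E₂/h₂ = λE₁/(1 + λh₁).
Solve for λ: λE₁h₂ = E₂(1 + λh₁) → λ(E₁h₂ − E₂h₁) = E₂ → λ = E₂/(E₁h₂ − E₂h₁).
λ = 3.6/(8.6×13 − 3.6×8.6) = 3.6/80.84 = 0.04453 per s.

0.045 per s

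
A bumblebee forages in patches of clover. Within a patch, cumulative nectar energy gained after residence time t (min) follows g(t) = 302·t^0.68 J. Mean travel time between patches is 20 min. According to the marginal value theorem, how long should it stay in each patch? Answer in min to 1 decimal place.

By the marginal value theorem, leave when the instantaneous gain rate g'(t) equals the habitat-wide average g(t)/(T + t).
g'(t) = 0.68·302·t^-0.32. Setting 0.68·302·t^-0.32 = 302·t^0.68/(20+t) gives 0.68(20+t) = t, so 0.32·t = 0.68×20.
t* = 0.68×20/0.32 = 42.5 min.

42.5 min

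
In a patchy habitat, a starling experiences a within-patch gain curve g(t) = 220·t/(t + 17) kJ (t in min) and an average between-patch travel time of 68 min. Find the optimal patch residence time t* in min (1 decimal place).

Maximise g(t)/(T+t): set derivative to zero → g'(t)(T+t) = g(t).
g'(t) = 220·17/(t + 17)². Setting 220·17/(t+17)² = 220t/[(t+17)(68+t)] gives 17(68+t) = t(t+17), so t² = 17×68 = 1156.
t* = √1156 = 34 min.

34.0 min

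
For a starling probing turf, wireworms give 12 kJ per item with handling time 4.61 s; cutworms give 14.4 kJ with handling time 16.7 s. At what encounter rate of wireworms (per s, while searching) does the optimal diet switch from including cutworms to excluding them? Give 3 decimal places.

0.107 per s

Drop cutworms once their profitability E₂/h₂ falls below the rate achievable on wireworms alone: E₂/h₂ = λE₁/(1 + λh₁).
Solve for λ: λE₁h₂ = E₂(1 + λh₁) → λ(E₁h₂ − E₂h₁) = E₂ → λ = E₂/(E₁h₂ − E₂h₁).
λ = 14.4/(12×16.7 − 14.4×4.61) = 14.4/134 = 0.1074 per s.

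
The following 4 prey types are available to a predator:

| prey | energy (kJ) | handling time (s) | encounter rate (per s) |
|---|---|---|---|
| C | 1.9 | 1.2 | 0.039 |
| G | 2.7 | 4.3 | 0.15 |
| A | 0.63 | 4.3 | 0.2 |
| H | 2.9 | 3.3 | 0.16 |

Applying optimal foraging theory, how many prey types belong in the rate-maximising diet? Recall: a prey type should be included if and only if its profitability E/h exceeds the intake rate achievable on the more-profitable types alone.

E/h in descending order: C 1.58, H 0.879, G 0.628, A 0.147 kJ/s. The optimal diet is the largest prefix of this list for which every included type satisfies E_i/h_i > R on the types above it.
Rate on top 1: 0.07079. H: 0.879 > 0.07079 → include.
Rate on top 2: 0.3417. G: 0.628 > 0.3417 → include.
Rate on top 3: 0.4249. A: 0.147 < 0.4249 → exclude; stop.
Optimal diet: C, H, G — 3 of 4 types.

3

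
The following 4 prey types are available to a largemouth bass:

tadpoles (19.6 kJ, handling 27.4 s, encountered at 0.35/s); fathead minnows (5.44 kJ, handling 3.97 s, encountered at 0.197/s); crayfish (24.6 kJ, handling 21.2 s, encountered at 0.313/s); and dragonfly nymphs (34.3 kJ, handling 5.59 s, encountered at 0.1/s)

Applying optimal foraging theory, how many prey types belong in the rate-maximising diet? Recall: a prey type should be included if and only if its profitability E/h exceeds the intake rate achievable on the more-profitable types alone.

1

Profitabilities (E/h, kJ/s): dragonfly nymphs 6.14, fathead minnows 1.37, crayfish 1.16, tadpoles 0.715. Add prey in this order while the next type's profitability exceeds the intake rate on those already taken.
Rate on top 1: 2.2. fathead minnows: 1.37 < 2.2 → exclude; stop.
Optimal diet: dragonfly nymphs — 1 of 4 types.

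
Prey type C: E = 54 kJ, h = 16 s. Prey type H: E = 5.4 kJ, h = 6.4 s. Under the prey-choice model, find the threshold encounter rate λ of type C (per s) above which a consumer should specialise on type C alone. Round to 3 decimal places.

0.021 per s

The zero-one rule: include type H iff E₂/h₂ > λE₁/(1+λh₁). Equality gives the switch point.
λE₁h₂ = E₂ + λE₂h₁ ⇒ λ = E₂/(E₁h₂ − E₂h₁) = 5.4/(345.6 − 86.4) = 0.02083 per s.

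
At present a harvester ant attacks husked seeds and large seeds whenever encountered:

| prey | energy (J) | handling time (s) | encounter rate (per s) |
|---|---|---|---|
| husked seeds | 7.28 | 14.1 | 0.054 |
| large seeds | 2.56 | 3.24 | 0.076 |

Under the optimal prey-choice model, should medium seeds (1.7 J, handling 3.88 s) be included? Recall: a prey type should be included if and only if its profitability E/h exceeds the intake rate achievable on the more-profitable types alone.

Intake rate on the current diet: R = (0.054×7.28 + 0.076×2.56) / (1 + 0.054×14.1 + 0.076×3.24) = 0.5877/2.008 = 0.2927 J/s.
medium seeds: E/h = 1.7/3.88 = 0.4381 J/s.
0.4381 > 0.2927, so adding medium seeds raises the average — include it.

Yes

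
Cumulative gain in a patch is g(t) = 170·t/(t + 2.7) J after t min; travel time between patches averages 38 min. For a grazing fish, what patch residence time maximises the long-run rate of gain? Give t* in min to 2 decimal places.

Maximise g(t)/(T+t): set derivative to zero → g'(t)(T+t) = g(t).
g'(t) = 170·2.7/(t + 2.7)². Setting 170·2.7/(t+2.7)² = 170t/[(t+2.7)(38+t)] gives 2.7(38+t) = t(t+2.7), so t² = 2.7×38 = 102.6.
t* = √102.6 = 10.13 min.

10.13 min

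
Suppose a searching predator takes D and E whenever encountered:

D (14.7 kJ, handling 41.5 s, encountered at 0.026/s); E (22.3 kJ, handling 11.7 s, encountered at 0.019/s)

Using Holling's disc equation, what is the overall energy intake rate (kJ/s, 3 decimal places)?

0.350 kJ/s

Energy encountered per unit search time: 0.026×14.7 + 0.019×22.3 = 0.8059 kJ/s.
Handling time per unit search time: 0.026×41.5 + 0.019×11.7 = 1.301.
Rate = 0.8059/(1 + 1.301) = 0.3502 kJ/s.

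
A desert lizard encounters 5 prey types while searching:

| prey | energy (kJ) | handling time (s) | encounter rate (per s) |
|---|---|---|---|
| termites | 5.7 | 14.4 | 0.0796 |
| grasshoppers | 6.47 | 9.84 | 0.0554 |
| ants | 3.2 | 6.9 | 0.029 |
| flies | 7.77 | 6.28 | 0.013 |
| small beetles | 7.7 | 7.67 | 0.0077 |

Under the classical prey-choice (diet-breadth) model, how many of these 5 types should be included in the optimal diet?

Profitabilities (E/h, kJ/s): flies 1.24, small beetles 1, grasshoppers 0.658, ants 0.464, termites 0.396. Add prey in this order while the next type's profitability exceeds the intake rate on those already taken.
Rate on top 1: 0.09339. small beetles: 1 > 0.09339 → include.
Rate on top 2: 0.1405. grasshoppers: 0.658 > 0.1405 → include.
Rate on top 3: 0.3077. ants: 0.464 > 0.3077 → include.
Rate on top 4: 0.3243. termites: 0.396 > 0.3243 → include.
Optimal diet: flies, small beetles, grasshoppers, ants, termites — 5 of 5 types.

5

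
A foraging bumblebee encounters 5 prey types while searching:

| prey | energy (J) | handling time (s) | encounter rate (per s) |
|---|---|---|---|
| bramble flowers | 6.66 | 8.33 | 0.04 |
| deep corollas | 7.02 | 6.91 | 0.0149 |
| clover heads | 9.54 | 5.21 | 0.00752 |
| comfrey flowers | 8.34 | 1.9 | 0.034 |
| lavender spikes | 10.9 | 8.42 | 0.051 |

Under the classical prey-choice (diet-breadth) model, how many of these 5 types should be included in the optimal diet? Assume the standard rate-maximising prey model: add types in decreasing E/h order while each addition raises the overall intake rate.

Profitabilities (E/h, J/s): comfrey flowers 4.39, clover heads 1.83, lavender spikes 1.29, deep corollas 1.02, bramble flowers 0.8. Add prey in this order while the next type's profitability exceeds the intake rate on those already taken.
Rate on top 1: 0.2664. clover heads: 1.83 > 0.2664 → include.
Rate on top 2: 0.3219. lavender spikes: 1.29 > 0.3219 → include.
Rate on top 3: 0.5943. deep corollas: 1.02 > 0.5943 → include.
Rate on top 4: 0.6208. bramble flowers: 0.8 > 0.6208 → include.
Optimal diet: comfrey flowers, clover heads, lavender spikes, deep corollas, bramble flowers — 5 of 5 types.

5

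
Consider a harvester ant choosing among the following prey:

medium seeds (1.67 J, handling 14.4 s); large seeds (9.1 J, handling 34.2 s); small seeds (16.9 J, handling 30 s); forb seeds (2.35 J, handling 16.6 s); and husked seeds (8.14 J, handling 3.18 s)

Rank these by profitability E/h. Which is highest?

Profitability E/h (J/s): medium seeds = 1.67/14.4 = 0.116, large seeds = 9.1/34.2 = 0.266, small seeds = 16.9/30 = 0.563, forb seeds = 2.35/16.6 = 0.142, husked seeds = 8.14/3.18 = 2.56.
Ranked: husked seeds > small seeds > large seeds > forb seeds > medium seeds.

husked seeds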